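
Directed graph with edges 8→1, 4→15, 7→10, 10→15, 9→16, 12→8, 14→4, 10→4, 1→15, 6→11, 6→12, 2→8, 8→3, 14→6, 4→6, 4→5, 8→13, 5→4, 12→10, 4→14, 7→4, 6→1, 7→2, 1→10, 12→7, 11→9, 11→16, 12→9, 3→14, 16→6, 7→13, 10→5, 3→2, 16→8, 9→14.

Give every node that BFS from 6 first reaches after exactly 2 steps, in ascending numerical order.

Level 0: 6
Level 1: 1, 11, 12
Level 2: 7, 8, 9, 10, 15, 16
Level 3: 2, 3, 4, 5, 13, 14

7, 8, 9, 10, 15, 16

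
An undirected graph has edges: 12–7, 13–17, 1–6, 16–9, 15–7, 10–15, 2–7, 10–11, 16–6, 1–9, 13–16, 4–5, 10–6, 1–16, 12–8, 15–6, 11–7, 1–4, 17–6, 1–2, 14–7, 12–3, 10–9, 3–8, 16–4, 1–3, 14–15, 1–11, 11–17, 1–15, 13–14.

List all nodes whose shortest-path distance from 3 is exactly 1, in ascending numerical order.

Level 0: 3
Level 1: 1, 8, 12
Level 2: 2, 4, 6, 7, 9, 11, 15, 16
Level 3: 5, 10, 13, 14, 17

1, 8, 12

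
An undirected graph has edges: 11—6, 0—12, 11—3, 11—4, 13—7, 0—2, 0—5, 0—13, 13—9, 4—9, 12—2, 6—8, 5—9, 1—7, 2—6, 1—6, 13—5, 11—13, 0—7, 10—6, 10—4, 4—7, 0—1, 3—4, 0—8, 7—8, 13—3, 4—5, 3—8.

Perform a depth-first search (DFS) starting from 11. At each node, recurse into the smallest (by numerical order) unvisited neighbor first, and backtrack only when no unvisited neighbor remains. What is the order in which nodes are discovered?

Visit 11
11 → 3
3 → 4
4 → 5
5 → 0
0 → 1
1 → 6
6 → 2
2 → 12
6 → 8
8 → 7
7 → 13
13 → 9
6 → 10

11 → 3 → 4 → 5 → 0 → 1 → 6 → 2 → 12 → 8 → 7 → 13 → 9 → 10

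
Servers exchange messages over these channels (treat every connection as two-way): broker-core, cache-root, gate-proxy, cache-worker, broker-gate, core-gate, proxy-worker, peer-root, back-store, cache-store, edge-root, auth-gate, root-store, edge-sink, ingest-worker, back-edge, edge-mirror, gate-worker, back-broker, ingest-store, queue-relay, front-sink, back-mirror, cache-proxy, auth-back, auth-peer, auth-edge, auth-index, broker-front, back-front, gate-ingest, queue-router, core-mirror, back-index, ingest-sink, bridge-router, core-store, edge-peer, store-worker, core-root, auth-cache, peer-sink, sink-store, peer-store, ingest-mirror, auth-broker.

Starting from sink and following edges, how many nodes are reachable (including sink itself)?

17

BFS from sink visits: sink, store, peer, ingest, front, edge, worker, root, core, cache, back, auth, mirror, gate, broker, proxy, index
Reachable nodes: 17 of 21 total.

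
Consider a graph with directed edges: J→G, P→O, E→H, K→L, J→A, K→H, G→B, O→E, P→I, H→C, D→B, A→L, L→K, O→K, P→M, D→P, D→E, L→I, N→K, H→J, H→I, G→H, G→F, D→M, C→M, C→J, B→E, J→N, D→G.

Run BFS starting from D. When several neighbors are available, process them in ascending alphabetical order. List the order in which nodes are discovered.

D, B, E, G, M, P, H, F, I, O, C, J, K, A, N, L

Visit D; enqueue B, E, G, M, P → queue [B, E, G, M, P]
Visit B → queue [E, G, M, P]
Visit E; enqueue H → queue [G, M, P, H]
Visit G; enqueue F → queue [M, P, H, F]
Visit M → queue [P, H, F]
Visit P; enqueue I, O → queue [H, F, I, O]
Visit H; enqueue C, J → queue [F, I, O, C, J]
Visit F → queue [I, O, C, J]
Visit I → queue [O, C, J]
Visit O; enqueue K → queue [C, J, K]
Visit C → queue [J, K]
Visit J; enqueue A, N → queue [K, A, N]
Visit K; enqueue L → queue [A, N, L]
Visit A → queue [N, L]
Visit N → queue [L]
Visit L → queue []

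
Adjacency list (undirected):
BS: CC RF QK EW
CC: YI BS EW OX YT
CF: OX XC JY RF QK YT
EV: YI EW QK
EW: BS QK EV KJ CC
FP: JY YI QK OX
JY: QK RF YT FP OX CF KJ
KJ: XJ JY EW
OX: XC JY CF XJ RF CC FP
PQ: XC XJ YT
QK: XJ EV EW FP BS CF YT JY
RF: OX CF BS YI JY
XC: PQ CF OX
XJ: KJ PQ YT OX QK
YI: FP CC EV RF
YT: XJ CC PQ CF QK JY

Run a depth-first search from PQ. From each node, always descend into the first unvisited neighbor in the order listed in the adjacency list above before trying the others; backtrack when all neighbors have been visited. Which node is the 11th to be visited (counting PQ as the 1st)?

Visit PQ
PQ → XC
XC → CF
CF → OX
OX → JY
JY → QK
QK → XJ
XJ → KJ
KJ → EW
EW → BS
BS → CC
CC → YI
YI → FP
YI → EV
YI → RF
CC → YT

Visit order: PQ, XC, CF, OX, JY, QK, XJ, KJ, EW, BS, CC, YI, FP, EV, RF, YT

CC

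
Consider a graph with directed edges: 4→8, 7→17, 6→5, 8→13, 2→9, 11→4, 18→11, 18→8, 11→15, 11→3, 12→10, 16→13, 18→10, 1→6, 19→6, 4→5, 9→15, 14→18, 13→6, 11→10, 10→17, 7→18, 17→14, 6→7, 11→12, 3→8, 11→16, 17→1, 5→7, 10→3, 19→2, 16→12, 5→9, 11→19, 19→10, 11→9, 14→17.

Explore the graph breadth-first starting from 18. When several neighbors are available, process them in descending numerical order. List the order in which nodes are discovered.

18 → 11 → 10 → 8 → 19 → 16 → 15 → 12 → 9 → 4 → 3 → 17 → 13 → 6 → 2 → 5 → 14 → 1 → 7

Visit 18; enqueue 11, 10, 8 → queue [11, 10, 8]
Visit 11; enqueue 19, 16, 15, 12, 9, 4, 3 → queue [10, 8, 19, 16, 15, 12, 9, 4, 3]
Visit 10; enqueue 17 → queue [8, 19, 16, 15, 12, 9, 4, 3, 17]
Visit 8; enqueue 13 → queue [19, 16, 15, 12, 9, 4, 3, 17, 13]
Visit 19; enqueue 6, 2 → queue [16, 15, 12, 9, 4, 3, 17, 13, 6, 2]
Visit 16 → queue [15, 12, 9, 4, 3, 17, 13, 6, 2]
Visit 15 → queue [12, 9, 4, 3, 17, 13, 6, 2]
Visit 12 → queue [9, 4, 3, 17, 13, 6, 2]
Visit 9 → queue [4, 3, 17, 13, 6, 2]
Visit 4; enqueue 5 → queue [3, 17, 13, 6, 2, 5]
Visit 3 → queue [17, 13, 6, 2, 5]
Visit 17; enqueue 14, 1 → queue [13, 6, 2, 5, 14, 1]
Visit 13 → queue [6, 2, 5, 14, 1]
Visit 6; enqueue 7 → queue [2, 5, 14, 1, 7]
Visit 2 → queue [5, 14, 1, 7]
Visit 5 → queue [14, 1, 7]
Visit 14 → queue [1, 7]
Visit 1 → queue [7]
Visit 7 → queue []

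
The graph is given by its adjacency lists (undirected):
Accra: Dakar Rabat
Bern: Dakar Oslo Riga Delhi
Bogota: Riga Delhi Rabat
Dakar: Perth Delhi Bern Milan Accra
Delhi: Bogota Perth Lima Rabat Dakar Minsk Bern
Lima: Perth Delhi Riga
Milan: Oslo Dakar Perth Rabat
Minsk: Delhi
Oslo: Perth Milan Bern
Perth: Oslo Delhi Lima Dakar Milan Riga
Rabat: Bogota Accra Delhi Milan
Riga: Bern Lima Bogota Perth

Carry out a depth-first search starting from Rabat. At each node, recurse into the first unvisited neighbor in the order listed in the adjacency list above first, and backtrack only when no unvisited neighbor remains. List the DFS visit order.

Visit Rabat
Rabat → Bogota
Bogota → Riga
Riga → Bern
Bern → Dakar
Dakar → Perth
Perth → Oslo
Oslo → Milan
Perth → Delhi
Delhi → Lima
Delhi → Minsk
Dakar → Accra

Rabat Bogota Riga Bern Dakar Perth Oslo Milan Delhi Lima Minsk Accra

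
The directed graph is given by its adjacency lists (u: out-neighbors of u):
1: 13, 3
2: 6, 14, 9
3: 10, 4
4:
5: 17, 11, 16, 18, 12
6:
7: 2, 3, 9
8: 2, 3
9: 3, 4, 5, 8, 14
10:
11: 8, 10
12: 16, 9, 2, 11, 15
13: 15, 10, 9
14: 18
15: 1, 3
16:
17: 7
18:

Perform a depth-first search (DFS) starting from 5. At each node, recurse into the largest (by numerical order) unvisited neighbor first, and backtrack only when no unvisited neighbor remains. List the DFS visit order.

Visit 5
5 → 18
5 → 17
17 → 7
7 → 9
9 → 14
9 → 8
8 → 3
3 → 10
3 → 4
8 → 2
2 → 6
5 → 16
5 → 12
12 → 15
15 → 1
1 → 13
12 → 11

5, 18, 17, 7, 9, 14, 8, 3, 10, 4, 2, 6, 16, 12, 15, 1, 13, 11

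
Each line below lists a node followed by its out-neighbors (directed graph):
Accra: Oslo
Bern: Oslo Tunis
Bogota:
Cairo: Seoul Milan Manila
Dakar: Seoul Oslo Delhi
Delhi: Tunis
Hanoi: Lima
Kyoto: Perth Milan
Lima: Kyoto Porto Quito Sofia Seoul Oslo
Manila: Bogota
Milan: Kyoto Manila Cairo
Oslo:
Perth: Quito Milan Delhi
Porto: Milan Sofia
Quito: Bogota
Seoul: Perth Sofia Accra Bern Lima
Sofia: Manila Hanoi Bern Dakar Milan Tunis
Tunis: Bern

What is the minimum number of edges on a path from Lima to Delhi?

3

Level 0: Lima
Level 1: Kyoto, Oslo, Porto, Quito, Seoul, Sofia
Level 2: Accra, Bern, Bogota, Dakar, Hanoi, Manila, Milan, Perth, Tunis
Level 3: Cairo, Delhi
Delhi first appears at level 3.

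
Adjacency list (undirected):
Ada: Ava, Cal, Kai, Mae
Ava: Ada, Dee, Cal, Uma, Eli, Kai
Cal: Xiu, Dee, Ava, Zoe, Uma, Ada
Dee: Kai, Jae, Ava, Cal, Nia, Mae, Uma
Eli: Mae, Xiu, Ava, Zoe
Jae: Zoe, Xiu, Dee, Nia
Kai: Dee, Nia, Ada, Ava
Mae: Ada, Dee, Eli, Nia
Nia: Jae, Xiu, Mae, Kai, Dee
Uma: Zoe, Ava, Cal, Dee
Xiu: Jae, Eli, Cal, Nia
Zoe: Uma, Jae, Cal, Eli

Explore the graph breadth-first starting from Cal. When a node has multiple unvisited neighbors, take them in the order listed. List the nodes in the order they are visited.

Visit Cal; enqueue Xiu, Dee, Ava, Zoe, Uma, Ada → queue [Xiu, Dee, Ava, Zoe, Uma, Ada]
Visit Xiu; enqueue Jae, Eli, Nia → queue [Dee, Ava, Zoe, Uma, Ada, Jae, Eli, Nia]
Visit Dee; enqueue Kai, Mae → queue [Ava, Zoe, Uma, Ada, Jae, Eli, Nia, Kai, Mae]
Visit Ava → queue [Zoe, Uma, Ada, Jae, Eli, Nia, Kai, Mae]
Visit Zoe → queue [Uma, Ada, Jae, Eli, Nia, Kai, Mae]
Visit Uma → queue [Ada, Jae, Eli, Nia, Kai, Mae]
Visit Ada → queue [Jae, Eli, Nia, Kai, Mae]
Visit Jae → queue [Eli, Nia, Kai, Mae]
Visit Eli → queue [Nia, Kai, Mae]
Visit Nia → queue [Kai, Mae]
Visit Kai → queue [Mae]
Visit Mae → queue []

Cal, Xiu, Dee, Ava, Zoe, Uma, Ada, Jae, Eli, Nia, Kai, Mae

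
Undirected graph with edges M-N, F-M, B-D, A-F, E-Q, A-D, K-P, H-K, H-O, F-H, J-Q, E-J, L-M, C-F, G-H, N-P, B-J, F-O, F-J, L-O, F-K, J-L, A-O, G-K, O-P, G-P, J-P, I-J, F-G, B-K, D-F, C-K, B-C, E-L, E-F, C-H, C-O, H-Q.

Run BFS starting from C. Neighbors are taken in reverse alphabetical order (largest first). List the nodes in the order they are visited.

Visit C; enqueue O, K, H, F, B → queue [O, K, H, F, B]
Visit O; enqueue P, L, A → queue [K, H, F, B, P, L, A]
Visit K; enqueue G → queue [H, F, B, P, L, A, G]
Visit H; enqueue Q → queue [F, B, P, L, A, G, Q]
Visit F; enqueue M, J, E, D → queue [B, P, L, A, G, Q, M, J, E, D]
Visit B → queue [P, L, A, G, Q, M, J, E, D]
Visit P; enqueue N → queue [L, A, G, Q, M, J, E, D, N]
Visit L → queue [A, G, Q, M, J, E, D, N]
Visit A → queue [G, Q, M, J, E, D, N]
Visit G → queue [Q, M, J, E, D, N]
Visit Q → queue [M, J, E, D, N]
Visit M → queue [J, E, D, N]
Visit J; enqueue I → queue [E, D, N, I]
Visit E → queue [D, N, I]
Visit D → queue [N, I]
Visit N → queue [I]
Visit I → queue []

C O K H F B P L A G Q M J E D N I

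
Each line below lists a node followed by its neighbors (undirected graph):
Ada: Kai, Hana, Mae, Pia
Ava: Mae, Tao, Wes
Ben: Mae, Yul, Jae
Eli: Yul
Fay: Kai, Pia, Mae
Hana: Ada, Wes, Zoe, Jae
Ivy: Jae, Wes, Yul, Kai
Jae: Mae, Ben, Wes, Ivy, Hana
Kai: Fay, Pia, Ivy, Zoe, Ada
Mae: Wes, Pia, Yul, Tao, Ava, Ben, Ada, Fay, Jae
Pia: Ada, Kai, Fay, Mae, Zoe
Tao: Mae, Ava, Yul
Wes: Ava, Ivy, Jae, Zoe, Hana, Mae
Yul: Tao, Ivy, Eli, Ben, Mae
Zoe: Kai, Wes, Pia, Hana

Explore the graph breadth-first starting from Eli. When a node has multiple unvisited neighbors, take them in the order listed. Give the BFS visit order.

Eli -> Yul -> Tao -> Ivy -> Ben -> Mae -> Ava -> Jae -> Wes -> Kai -> Pia -> Ada -> Fay -> Hana -> Zoe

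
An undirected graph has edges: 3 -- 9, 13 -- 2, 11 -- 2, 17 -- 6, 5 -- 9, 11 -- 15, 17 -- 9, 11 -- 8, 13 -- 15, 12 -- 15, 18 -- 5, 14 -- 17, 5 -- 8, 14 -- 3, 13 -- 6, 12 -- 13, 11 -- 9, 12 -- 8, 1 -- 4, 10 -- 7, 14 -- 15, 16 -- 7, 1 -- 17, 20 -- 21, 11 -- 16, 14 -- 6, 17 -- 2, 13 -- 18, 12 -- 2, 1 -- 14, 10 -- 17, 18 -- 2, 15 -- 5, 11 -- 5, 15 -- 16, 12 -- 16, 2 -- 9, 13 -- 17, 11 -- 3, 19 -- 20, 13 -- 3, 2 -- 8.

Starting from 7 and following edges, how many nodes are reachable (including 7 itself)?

18

BFS from 7 visits: 7, 10, 16, 17, 11, 12, 15, 1, 2, 6, 9, 13, 14, 3, 5, 8, 4, 18
Reachable nodes: 18 of 21 total.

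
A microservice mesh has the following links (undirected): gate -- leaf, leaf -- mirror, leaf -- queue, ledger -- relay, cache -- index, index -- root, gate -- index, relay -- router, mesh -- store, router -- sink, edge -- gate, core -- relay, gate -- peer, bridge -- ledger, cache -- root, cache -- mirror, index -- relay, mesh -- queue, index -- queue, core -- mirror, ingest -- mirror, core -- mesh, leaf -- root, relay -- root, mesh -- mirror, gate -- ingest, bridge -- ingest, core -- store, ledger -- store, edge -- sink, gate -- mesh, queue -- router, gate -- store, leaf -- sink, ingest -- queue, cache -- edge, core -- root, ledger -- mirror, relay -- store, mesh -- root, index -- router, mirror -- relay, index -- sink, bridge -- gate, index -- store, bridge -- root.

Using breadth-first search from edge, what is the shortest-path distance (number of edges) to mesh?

2

Level 0: edge
Level 1: cache, gate, sink
Level 2: bridge, index, ingest, leaf, mesh, mirror, peer, root, router, store
Level 3: core, ledger, queue, relay
mesh first appears at level 2.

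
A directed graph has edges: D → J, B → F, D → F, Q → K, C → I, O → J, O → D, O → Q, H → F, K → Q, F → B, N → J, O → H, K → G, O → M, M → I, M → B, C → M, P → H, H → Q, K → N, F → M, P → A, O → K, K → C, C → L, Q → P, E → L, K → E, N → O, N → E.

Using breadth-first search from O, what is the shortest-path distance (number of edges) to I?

2

Level 0: O
Level 1: D, H, J, K, M, Q
Level 2: B, C, E, F, G, I, N, P
Level 3: A, L
I first appears at level 2.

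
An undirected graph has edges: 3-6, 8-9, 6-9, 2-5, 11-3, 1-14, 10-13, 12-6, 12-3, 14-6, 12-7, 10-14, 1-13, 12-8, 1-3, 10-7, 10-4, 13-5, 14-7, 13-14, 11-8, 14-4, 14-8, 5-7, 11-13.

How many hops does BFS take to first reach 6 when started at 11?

2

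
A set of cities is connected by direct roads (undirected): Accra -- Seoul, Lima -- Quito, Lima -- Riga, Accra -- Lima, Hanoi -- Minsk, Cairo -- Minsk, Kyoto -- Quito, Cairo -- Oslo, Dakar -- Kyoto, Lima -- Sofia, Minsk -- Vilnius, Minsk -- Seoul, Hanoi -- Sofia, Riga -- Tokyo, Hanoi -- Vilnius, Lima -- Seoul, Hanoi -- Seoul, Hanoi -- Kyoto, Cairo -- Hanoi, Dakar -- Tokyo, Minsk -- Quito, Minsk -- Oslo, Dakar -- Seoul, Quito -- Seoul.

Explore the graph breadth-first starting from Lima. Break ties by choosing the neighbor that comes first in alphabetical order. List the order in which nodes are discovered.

Visit Lima; enqueue Accra, Quito, Riga, Seoul, Sofia → queue [Accra, Quito, Riga, Seoul, Sofia]
Visit Accra → queue [Quito, Riga, Seoul, Sofia]
Visit Quito; enqueue Kyoto, Minsk → queue [Riga, Seoul, Sofia, Kyoto, Minsk]
Visit Riga; enqueue Tokyo → queue [Seoul, Sofia, Kyoto, Minsk, Tokyo]
Visit Seoul; enqueue Dakar, Hanoi → queue [Sofia, Kyoto, Minsk, Tokyo, Dakar, Hanoi]
Visit Sofia → queue [Kyoto, Minsk, Tokyo, Dakar, Hanoi]
Visit Kyoto → queue [Minsk, Tokyo, Dakar, Hanoi]
Visit Minsk; enqueue Cairo, Oslo, Vilnius → queue [Tokyo, Dakar, Hanoi, Cairo, Oslo, Vilnius]
Visit Tokyo → queue [Dakar, Hanoi, Cairo, Oslo, Vilnius]
Visit Dakar → queue [Hanoi, Cairo, Oslo, Vilnius]
Visit Hanoi → queue [Cairo, Oslo, Vilnius]
Visit Cairo → queue [Oslo, Vilnius]
Visit Oslo → queue [Vilnius]
Visit Vilnius → queue []

Lima -> Accra -> Quito -> Riga -> Seoul -> Sofia -> Kyoto -> Minsk -> Tokyo -> Dakar -> Hanoi -> Cairo -> Oslo -> Vilnius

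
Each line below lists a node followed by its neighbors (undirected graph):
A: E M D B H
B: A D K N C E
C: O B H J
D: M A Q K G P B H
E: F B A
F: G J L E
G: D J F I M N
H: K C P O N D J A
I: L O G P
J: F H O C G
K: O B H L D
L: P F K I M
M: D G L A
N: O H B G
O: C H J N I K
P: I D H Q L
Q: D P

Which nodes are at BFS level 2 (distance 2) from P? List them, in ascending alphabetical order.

Level 0: P
Level 1: D, H, I, L, Q
Level 2: A, B, C, F, G, J, K, M, N, O
Level 3: E

A, B, C, F, G, J, K, M, N, O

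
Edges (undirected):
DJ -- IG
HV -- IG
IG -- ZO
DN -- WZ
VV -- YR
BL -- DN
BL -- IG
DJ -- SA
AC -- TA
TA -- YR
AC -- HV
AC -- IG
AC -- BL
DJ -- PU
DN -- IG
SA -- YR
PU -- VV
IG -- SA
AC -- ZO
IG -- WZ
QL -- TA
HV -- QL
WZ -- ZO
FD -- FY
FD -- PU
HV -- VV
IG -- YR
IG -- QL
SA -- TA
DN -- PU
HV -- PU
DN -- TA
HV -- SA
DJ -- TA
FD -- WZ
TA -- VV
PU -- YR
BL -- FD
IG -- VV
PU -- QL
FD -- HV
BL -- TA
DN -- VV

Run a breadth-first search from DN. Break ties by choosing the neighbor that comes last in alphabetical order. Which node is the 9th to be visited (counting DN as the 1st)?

Visit DN; enqueue WZ, VV, TA, PU, IG, BL → queue [WZ, VV, TA, PU, IG, BL]
Visit WZ; enqueue ZO, FD → queue [VV, TA, PU, IG, BL, ZO, FD]
Visit VV; enqueue YR, HV → queue [TA, PU, IG, BL, ZO, FD, YR, HV]
Visit TA; enqueue SA, QL, DJ, AC → queue [PU, IG, BL, ZO, FD, YR, HV, SA, QL, DJ, AC]
Visit PU → queue [IG, BL, ZO, FD, YR, HV, SA, QL, DJ, AC]
Visit IG → queue [BL, ZO, FD, YR, HV, SA, QL, DJ, AC]
Visit BL → queue [ZO, FD, YR, HV, SA, QL, DJ, AC]
Visit ZO → queue [FD, YR, HV, SA, QL, DJ, AC]
Visit FD; enqueue FY → queue [YR, HV, SA, QL, DJ, AC, FY]
Visit YR → queue [HV, SA, QL, DJ, AC, FY]
Visit HV → queue [SA, QL, DJ, AC, FY]
Visit SA → queue [QL, DJ, AC, FY]
Visit QL → queue [DJ, AC, FY]
Visit DJ → queue [AC, FY]
Visit AC → queue [FY]
Visit FY → queue []

Visit order: DN, WZ, VV, TA, PU, IG, BL, ZO, FD, YR, HV, SA, QL, DJ, AC, FY

FD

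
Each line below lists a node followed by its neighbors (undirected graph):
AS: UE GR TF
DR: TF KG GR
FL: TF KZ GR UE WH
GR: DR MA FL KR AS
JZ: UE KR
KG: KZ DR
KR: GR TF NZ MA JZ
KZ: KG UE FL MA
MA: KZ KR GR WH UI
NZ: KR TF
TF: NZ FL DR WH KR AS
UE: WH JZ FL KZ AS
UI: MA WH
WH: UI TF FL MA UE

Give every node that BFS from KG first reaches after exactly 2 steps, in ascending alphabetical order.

Level 0: KG
Level 1: DR, KZ
Level 2: FL, GR, MA, TF, UE
Level 3: AS, JZ, KR, NZ, UI, WH

FL, GR, MA, TF, UE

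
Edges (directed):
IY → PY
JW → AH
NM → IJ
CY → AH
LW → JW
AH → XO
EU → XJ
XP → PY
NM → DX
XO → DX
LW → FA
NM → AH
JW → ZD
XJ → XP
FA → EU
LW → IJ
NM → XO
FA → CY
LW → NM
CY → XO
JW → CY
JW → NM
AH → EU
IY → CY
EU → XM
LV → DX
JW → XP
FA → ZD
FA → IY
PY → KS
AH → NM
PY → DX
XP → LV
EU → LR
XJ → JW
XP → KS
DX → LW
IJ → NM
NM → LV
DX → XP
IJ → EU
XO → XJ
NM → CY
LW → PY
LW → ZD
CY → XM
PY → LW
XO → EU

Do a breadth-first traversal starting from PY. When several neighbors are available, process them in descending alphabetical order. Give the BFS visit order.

PY LW KS DX ZD NM JW IJ FA XP XO LV CY AH EU IY XJ XM LR

Visit PY; enqueue LW, KS, DX → queue [LW, KS, DX]
Visit LW; enqueue ZD, NM, JW, IJ, FA → queue [KS, DX, ZD, NM, JW, IJ, FA]
Visit KS → queue [DX, ZD, NM, JW, IJ, FA]
Visit DX; enqueue XP → queue [ZD, NM, JW, IJ, FA, XP]
Visit ZD → queue [NM, JW, IJ, FA, XP]
Visit NM; enqueue XO, LV, CY, AH → queue [JW, IJ, FA, XP, XO, LV, CY, AH]
Visit JW → queue [IJ, FA, XP, XO, LV, CY, AH]
Visit IJ; enqueue EU → queue [FA, XP, XO, LV, CY, AH, EU]
Visit FA; enqueue IY → queue [XP, XO, LV, CY, AH, EU, IY]
Visit XP → queue [XO, LV, CY, AH, EU, IY]
Visit XO; enqueue XJ → queue [LV, CY, AH, EU, IY, XJ]
Visit LV → queue [CY, AH, EU, IY, XJ]
Visit CY; enqueue XM → queue [AH, EU, IY, XJ, XM]
Visit AH → queue [EU, IY, XJ, XM]
Visit EU; enqueue LR → queue [IY, XJ, XM, LR]
Visit IY → queue [XJ, XM, LR]
Visit XJ → queue [XM, LR]
Visit XM → queue [LR]
Visit LR → queue []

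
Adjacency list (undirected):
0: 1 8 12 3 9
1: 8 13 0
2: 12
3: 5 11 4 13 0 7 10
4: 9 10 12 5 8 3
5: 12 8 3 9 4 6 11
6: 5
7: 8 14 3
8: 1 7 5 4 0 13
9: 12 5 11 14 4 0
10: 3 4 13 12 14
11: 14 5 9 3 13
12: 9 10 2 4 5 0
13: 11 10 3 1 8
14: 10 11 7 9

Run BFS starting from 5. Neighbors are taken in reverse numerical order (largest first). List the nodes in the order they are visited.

5, 12, 11, 9, 8, 6, 4, 3, 10, 2, 0, 14, 13, 7, 1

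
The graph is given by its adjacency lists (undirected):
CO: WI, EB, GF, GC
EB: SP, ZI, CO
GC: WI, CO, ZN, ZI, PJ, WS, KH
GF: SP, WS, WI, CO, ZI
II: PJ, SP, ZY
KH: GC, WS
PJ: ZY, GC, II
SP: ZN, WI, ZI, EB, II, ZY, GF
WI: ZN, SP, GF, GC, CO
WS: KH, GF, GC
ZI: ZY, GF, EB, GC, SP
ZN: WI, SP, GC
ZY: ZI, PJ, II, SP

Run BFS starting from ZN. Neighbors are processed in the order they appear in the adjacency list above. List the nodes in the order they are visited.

ZN → WI → SP → GC → GF → CO → ZI → EB → II → ZY → PJ → WS → KH

Visit ZN; enqueue WI, SP, GC → queue [WI, SP, GC]
Visit WI; enqueue GF, CO → queue [SP, GC, GF, CO]
Visit SP; enqueue ZI, EB, II, ZY → queue [GC, GF, CO, ZI, EB, II, ZY]
Visit GC; enqueue PJ, WS, KH → queue [GF, CO, ZI, EB, II, ZY, PJ, WS, KH]
Visit GF → queue [CO, ZI, EB, II, ZY, PJ, WS, KH]
Visit CO → queue [ZI, EB, II, ZY, PJ, WS, KH]
Visit ZI → queue [EB, II, ZY, PJ, WS, KH]
Visit EB → queue [II, ZY, PJ, WS, KH]
Visit II → queue [ZY, PJ, WS, KH]
Visit ZY → queue [PJ, WS, KH]
Visit PJ → queue [WS, KH]
Visit WS → queue [KH]
Visit KH → queue []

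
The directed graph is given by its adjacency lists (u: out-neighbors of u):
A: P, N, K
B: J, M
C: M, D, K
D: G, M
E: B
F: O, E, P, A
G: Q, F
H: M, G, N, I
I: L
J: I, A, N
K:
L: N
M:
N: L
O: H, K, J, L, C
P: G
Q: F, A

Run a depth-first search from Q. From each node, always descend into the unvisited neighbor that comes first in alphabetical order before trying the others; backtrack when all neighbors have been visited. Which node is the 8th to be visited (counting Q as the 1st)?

F

Visit Q
Q → A
A → K
A → N
N → L
A → P
P → G
G → F
F → E
E → B
B → J
J → I
B → M
F → O
O → C
C → D
O → H

Visit order: Q, A, K, N, L, P, G, F, E, B, J, I, M, O, C, D, H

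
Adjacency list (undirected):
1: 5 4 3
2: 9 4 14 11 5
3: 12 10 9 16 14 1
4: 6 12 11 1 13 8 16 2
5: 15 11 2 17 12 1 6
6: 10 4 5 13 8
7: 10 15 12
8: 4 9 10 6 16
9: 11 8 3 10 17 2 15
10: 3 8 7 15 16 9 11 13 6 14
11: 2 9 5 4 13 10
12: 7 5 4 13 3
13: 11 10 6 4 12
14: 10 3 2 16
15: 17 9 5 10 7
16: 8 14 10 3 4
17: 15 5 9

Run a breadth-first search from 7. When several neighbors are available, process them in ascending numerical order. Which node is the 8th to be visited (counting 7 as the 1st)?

9

Visit 7; enqueue 10, 12, 15 → queue [10, 12, 15]
Visit 10; enqueue 3, 6, 8, 9, 11, 13, 14, 16 → queue [12, 15, 3, 6, 8, 9, 11, 13, 14, 16]
Visit 12; enqueue 4, 5 → queue [15, 3, 6, 8, 9, 11, 13, 14, 16, 4, 5]
Visit 15; enqueue 17 → queue [3, 6, 8, 9, 11, 13, 14, 16, 4, 5, 17]
Visit 3; enqueue 1 → queue [6, 8, 9, 11, 13, 14, 16, 4, 5, 17, 1]
Visit 6 → queue [8, 9, 11, 13, 14, 16, 4, 5, 17, 1]
Visit 8 → queue [9, 11, 13, 14, 16, 4, 5, 17, 1]
Visit 9; enqueue 2 → queue [11, 13, 14, 16, 4, 5, 17, 1, 2]
Visit 11 → queue [13, 14, 16, 4, 5, 17, 1, 2]
Visit 13 → queue [14, 16, 4, 5, 17, 1, 2]
Visit 14 → queue [16, 4, 5, 17, 1, 2]
Visit 16 → queue [4, 5, 17, 1, 2]
Visit 4 → queue [5, 17, 1, 2]
Visit 5 → queue [17, 1, 2]
Visit 17 → queue [1, 2]
Visit 1 → queue [2]
Visit 2 → queue []

Visit order: 7, 10, 12, 15, 3, 6, 8, 9, 11, 13, 14, 16, 4, 5, 17, 1, 2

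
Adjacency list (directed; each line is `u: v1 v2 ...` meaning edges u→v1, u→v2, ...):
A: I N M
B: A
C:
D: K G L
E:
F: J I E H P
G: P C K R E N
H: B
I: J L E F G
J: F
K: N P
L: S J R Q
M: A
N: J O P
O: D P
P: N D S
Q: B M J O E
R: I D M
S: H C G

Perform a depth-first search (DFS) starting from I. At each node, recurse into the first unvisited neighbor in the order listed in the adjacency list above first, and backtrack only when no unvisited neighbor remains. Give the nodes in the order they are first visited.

I, J, F, E, H, B, A, N, O, D, K, P, S, C, G, R, M, L, Q

Visit I
I → J
J → F
F → E
F → H
H → B
B → A
A → N
N → O
O → D
D → K
K → P
P → S
S → C
S → G
G → R
R → M
D → L
L → Q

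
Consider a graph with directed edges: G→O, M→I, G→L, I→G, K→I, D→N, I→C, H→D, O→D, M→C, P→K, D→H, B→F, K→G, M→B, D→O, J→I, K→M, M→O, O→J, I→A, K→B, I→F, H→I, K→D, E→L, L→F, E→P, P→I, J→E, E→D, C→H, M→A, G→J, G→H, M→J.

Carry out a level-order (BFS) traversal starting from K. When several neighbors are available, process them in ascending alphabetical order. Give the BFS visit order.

K → B → D → G → I → M → F → H → N → O → J → L → A → C → E → P

Visit K; enqueue B, D, G, I, M → queue [B, D, G, I, M]
Visit B; enqueue F → queue [D, G, I, M, F]
Visit D; enqueue H, N, O → queue [G, I, M, F, H, N, O]
Visit G; enqueue J, L → queue [I, M, F, H, N, O, J, L]
Visit I; enqueue A, C → queue [M, F, H, N, O, J, L, A, C]
Visit M → queue [F, H, N, O, J, L, A, C]
Visit F → queue [H, N, O, J, L, A, C]
Visit H → queue [N, O, J, L, A, C]
Visit N → queue [O, J, L, A, C]
Visit O → queue [J, L, A, C]
Visit J; enqueue E → queue [L, A, C, E]
Visit L → queue [A, C, E]
Visit A → queue [C, E]
Visit C → queue [E]
Visit E; enqueue P → queue [P]
Visit P → queue []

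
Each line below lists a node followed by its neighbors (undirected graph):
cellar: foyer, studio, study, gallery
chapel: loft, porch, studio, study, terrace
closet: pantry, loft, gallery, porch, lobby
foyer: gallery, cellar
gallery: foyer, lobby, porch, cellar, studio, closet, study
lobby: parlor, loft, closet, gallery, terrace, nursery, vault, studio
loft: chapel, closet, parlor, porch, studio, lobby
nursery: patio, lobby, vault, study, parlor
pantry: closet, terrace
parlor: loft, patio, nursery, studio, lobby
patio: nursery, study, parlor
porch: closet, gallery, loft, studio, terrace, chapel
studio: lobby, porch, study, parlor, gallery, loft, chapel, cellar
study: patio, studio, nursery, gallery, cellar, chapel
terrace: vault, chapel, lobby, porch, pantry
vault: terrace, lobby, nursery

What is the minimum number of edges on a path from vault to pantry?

2

Level 0: vault
Level 1: lobby, nursery, terrace
Level 2: chapel, closet, gallery, loft, pantry, parlor, patio, porch, studio, study
Level 3: cellar, foyer
pantry first appears at level 2.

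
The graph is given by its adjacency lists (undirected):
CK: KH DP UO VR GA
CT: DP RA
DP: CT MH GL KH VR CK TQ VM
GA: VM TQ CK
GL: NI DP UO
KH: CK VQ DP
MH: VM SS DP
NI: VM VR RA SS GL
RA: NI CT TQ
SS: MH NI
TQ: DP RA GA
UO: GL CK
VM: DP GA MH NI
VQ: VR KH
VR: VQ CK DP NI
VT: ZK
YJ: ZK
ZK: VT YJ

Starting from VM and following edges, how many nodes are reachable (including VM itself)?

BFS from VM visits: VM, NI, MH, GA, DP, VR, SS, RA, GL, TQ, CK, KH, CT, VQ, UO
Reachable nodes: 15 of 18 total.

15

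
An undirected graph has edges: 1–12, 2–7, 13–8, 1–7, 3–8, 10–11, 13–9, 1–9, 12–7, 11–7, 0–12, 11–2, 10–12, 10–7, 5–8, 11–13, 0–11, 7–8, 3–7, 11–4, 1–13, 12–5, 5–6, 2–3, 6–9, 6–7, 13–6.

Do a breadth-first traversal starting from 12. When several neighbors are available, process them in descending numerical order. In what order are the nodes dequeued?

Visit 12; enqueue 10, 7, 5, 1, 0 → queue [10, 7, 5, 1, 0]
Visit 10; enqueue 11 → queue [7, 5, 1, 0, 11]
Visit 7; enqueue 8, 6, 3, 2 → queue [5, 1, 0, 11, 8, 6, 3, 2]
Visit 5 → queue [1, 0, 11, 8, 6, 3, 2]
Visit 1; enqueue 13, 9 → queue [0, 11, 8, 6, 3, 2, 13, 9]
Visit 0 → queue [11, 8, 6, 3, 2, 13, 9]
Visit 11; enqueue 4 → queue [8, 6, 3, 2, 13, 9, 4]
Visit 8 → queue [6, 3, 2, 13, 9, 4]
Visit 6 → queue [3, 2, 13, 9, 4]
Visit 3 → queue [2, 13, 9, 4]
Visit 2 → queue [13, 9, 4]
Visit 13 → queue [9, 4]
Visit 9 → queue [4]
Visit 4 → queue []

12 10 7 5 1 0 11 8 6 3 2 13 9 4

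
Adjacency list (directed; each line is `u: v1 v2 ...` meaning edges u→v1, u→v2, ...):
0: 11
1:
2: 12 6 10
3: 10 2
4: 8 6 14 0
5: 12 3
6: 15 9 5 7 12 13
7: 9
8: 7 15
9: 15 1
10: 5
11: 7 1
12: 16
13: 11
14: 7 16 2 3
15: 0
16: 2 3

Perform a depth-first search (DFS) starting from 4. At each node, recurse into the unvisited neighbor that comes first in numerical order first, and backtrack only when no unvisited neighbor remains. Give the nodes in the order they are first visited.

4, 0, 11, 1, 7, 9, 15, 6, 5, 3, 2, 10, 12, 16, 13, 8, 14

Visit 4
4 → 0
0 → 11
11 → 1
11 → 7
7 → 9
9 → 15
4 → 6
6 → 5
5 → 3
3 → 2
2 → 10
2 → 12
12 → 16
6 → 13
4 → 8
4 → 14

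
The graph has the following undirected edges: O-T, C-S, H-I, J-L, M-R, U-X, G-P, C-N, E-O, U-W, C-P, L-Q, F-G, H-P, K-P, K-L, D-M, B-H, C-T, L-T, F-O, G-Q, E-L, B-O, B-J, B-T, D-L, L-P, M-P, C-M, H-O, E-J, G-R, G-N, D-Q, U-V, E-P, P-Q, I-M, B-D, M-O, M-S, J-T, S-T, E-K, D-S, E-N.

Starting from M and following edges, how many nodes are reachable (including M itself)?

19

BFS from M visits: M, C, D, I, O, P, R, S, N, T, B, L, Q, H, E, F, G, K, J
Reachable nodes: 19 of 23 total.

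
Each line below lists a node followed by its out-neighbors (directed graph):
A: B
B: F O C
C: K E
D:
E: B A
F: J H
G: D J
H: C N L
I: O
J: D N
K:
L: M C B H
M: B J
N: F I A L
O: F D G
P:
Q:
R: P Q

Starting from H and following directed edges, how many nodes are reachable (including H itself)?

15

BFS from H visits: H, C, N, L, K, E, F, I, A, M, B, J, O, D, G
Reachable nodes: 15 of 18 total.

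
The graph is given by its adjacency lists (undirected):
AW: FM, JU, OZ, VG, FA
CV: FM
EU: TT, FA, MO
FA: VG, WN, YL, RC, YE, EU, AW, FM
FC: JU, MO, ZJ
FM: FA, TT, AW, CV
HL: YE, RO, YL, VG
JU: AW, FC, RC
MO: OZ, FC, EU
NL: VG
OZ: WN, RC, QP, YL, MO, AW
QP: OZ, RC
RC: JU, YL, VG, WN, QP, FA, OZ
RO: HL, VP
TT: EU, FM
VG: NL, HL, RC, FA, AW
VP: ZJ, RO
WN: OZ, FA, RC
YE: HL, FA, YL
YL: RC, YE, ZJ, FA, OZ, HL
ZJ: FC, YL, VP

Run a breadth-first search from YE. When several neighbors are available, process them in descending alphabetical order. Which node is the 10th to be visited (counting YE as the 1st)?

WN

Visit YE; enqueue YL, HL, FA → queue [YL, HL, FA]
Visit YL; enqueue ZJ, RC, OZ → queue [HL, FA, ZJ, RC, OZ]
Visit HL; enqueue VG, RO → queue [FA, ZJ, RC, OZ, VG, RO]
Visit FA; enqueue WN, FM, EU, AW → queue [ZJ, RC, OZ, VG, RO, WN, FM, EU, AW]
Visit ZJ; enqueue VP, FC → queue [RC, OZ, VG, RO, WN, FM, EU, AW, VP, FC]
Visit RC; enqueue QP, JU → queue [OZ, VG, RO, WN, FM, EU, AW, VP, FC, QP, JU]
Visit OZ; enqueue MO → queue [VG, RO, WN, FM, EU, AW, VP, FC, QP, JU, MO]
Visit VG; enqueue NL → queue [RO, WN, FM, EU, AW, VP, FC, QP, JU, MO, NL]
Visit RO → queue [WN, FM, EU, AW, VP, FC, QP, JU, MO, NL]
Visit WN → queue [FM, EU, AW, VP, FC, QP, JU, MO, NL]
Visit FM; enqueue TT, CV → queue [EU, AW, VP, FC, QP, JU, MO, NL, TT, CV]
Visit EU → queue [AW, VP, FC, QP, JU, MO, NL, TT, CV]
Visit AW → queue [VP, FC, QP, JU, MO, NL, TT, CV]
Visit VP → queue [FC, QP, JU, MO, NL, TT, CV]
Visit FC → queue [QP, JU, MO, NL, TT, CV]
Visit QP → queue [JU, MO, NL, TT, CV]
Visit JU → queue [MO, NL, TT, CV]
Visit MO → queue [NL, TT, CV]
Visit NL → queue [TT, CV]
Visit TT → queue [CV]
Visit CV → queue []

Visit order: YE, YL, HL, FA, ZJ, RC, OZ, VG, RO, WN, FM, EU, AW, VP, FC, QP, JU, MO, NL, TT, CV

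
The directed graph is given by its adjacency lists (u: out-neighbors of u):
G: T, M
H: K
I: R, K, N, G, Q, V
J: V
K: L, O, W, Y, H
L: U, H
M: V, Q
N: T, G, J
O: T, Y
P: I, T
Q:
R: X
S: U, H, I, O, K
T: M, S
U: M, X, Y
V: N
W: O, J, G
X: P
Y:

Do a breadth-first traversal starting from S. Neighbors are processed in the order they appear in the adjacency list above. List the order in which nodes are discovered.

S, U, H, I, O, K, M, X, Y, R, N, G, Q, V, T, L, W, P, J

Visit S; enqueue U, H, I, O, K → queue [U, H, I, O, K]
Visit U; enqueue M, X, Y → queue [H, I, O, K, M, X, Y]
Visit H → queue [I, O, K, M, X, Y]
Visit I; enqueue R, N, G, Q, V → queue [O, K, M, X, Y, R, N, G, Q, V]
Visit O; enqueue T → queue [K, M, X, Y, R, N, G, Q, V, T]
Visit K; enqueue L, W → queue [M, X, Y, R, N, G, Q, V, T, L, W]
Visit M → queue [X, Y, R, N, G, Q, V, T, L, W]
Visit X; enqueue P → queue [Y, R, N, G, Q, V, T, L, W, P]
Visit Y → queue [R, N, G, Q, V, T, L, W, P]
Visit R → queue [N, G, Q, V, T, L, W, P]
Visit N; enqueue J → queue [G, Q, V, T, L, W, P, J]
Visit G → queue [Q, V, T, L, W, P, J]
Visit Q → queue [V, T, L, W, P, J]
Visit V → queue [T, L, W, P, J]
Visit T → queue [L, W, P, J]
Visit L → queue [W, P, J]
Visit W → queue [P, J]
Visit P → queue [J]
Visit J → queue []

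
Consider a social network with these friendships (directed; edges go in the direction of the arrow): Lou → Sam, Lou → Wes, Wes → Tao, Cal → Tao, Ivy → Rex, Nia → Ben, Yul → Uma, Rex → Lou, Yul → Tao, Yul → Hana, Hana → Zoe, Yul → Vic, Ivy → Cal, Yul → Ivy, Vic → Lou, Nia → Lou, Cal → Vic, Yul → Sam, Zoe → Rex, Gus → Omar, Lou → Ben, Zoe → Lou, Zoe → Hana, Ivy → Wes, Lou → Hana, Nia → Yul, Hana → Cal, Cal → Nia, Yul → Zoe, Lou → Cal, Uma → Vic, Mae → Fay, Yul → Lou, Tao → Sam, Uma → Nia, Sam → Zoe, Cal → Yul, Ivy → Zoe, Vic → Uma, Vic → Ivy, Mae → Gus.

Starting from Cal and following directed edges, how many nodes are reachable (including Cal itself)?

BFS from Cal visits: Cal, Yul, Vic, Tao, Nia, Zoe, Uma, Sam, Lou, Ivy, Hana, Ben, Rex, Wes
Reachable nodes: 14 of 18 total.

14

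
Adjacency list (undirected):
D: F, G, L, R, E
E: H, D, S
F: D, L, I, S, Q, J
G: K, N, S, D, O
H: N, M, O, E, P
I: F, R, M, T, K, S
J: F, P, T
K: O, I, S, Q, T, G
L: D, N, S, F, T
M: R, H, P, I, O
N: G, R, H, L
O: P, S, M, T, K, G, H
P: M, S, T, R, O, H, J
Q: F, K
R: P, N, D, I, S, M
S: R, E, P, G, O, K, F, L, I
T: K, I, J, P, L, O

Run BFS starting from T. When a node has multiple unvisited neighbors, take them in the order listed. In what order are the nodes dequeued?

Visit T; enqueue K, I, J, P, L, O → queue [K, I, J, P, L, O]
Visit K; enqueue S, Q, G → queue [I, J, P, L, O, S, Q, G]
Visit I; enqueue F, R, M → queue [J, P, L, O, S, Q, G, F, R, M]
Visit J → queue [P, L, O, S, Q, G, F, R, M]
Visit P; enqueue H → queue [L, O, S, Q, G, F, R, M, H]
Visit L; enqueue D, N → queue [O, S, Q, G, F, R, M, H, D, N]
Visit O → queue [S, Q, G, F, R, M, H, D, N]
Visit S; enqueue E → queue [Q, G, F, R, M, H, D, N, E]
Visit Q → queue [G, F, R, M, H, D, N, E]
Visit G → queue [F, R, M, H, D, N, E]
Visit F → queue [R, M, H, D, N, E]
Visit R → queue [M, H, D, N, E]
Visit M → queue [H, D, N, E]
Visit H → queue [D, N, E]
Visit D → queue [N, E]
Visit N → queue [E]
Visit E → queue []

T -> K -> I -> J -> P -> L -> O -> S -> Q -> G -> F -> R -> M -> H -> D -> N -> E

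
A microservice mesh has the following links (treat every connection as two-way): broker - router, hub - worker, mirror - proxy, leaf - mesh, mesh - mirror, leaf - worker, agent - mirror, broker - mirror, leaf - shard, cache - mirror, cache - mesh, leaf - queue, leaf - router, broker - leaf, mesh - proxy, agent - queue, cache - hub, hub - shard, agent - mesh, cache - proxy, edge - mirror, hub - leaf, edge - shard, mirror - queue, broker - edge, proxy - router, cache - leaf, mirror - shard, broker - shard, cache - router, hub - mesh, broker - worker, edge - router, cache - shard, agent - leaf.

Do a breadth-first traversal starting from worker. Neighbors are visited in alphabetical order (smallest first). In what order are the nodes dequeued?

worker broker hub leaf edge mirror router shard cache mesh agent queue proxy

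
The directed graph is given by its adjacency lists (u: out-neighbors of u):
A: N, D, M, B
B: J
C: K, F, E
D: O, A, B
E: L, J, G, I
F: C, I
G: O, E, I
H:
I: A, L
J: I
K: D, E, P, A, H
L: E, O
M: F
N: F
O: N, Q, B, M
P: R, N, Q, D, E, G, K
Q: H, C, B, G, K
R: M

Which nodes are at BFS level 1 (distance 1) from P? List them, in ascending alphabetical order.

D, E, G, K, N, Q, R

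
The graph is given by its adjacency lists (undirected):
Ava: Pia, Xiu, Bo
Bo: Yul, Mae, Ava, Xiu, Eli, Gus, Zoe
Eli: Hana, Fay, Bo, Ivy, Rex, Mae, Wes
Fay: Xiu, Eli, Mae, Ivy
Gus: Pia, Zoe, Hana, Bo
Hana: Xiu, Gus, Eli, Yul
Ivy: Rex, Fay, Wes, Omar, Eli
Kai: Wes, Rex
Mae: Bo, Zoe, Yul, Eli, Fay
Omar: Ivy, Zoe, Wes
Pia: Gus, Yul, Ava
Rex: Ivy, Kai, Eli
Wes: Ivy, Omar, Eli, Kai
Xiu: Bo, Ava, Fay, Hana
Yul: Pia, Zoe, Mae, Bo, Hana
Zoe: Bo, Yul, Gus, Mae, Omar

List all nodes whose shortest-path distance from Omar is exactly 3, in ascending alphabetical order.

Ava, Hana, Pia, Xiu

Level 0: Omar
Level 1: Ivy, Wes, Zoe
Level 2: Bo, Eli, Fay, Gus, Kai, Mae, Rex, Yul
Level 3: Ava, Hana, Pia, Xiu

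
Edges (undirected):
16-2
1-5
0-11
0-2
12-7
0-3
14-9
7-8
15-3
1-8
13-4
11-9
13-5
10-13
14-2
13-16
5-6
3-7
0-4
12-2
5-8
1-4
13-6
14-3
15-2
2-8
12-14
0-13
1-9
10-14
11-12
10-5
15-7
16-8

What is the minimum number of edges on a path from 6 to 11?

Level 0: 6
Level 1: 5, 13
Level 2: 0, 1, 4, 8, 10, 16
Level 3: 2, 3, 7, 9, 11, 14
Level 4: 12, 15
11 first appears at level 3.

3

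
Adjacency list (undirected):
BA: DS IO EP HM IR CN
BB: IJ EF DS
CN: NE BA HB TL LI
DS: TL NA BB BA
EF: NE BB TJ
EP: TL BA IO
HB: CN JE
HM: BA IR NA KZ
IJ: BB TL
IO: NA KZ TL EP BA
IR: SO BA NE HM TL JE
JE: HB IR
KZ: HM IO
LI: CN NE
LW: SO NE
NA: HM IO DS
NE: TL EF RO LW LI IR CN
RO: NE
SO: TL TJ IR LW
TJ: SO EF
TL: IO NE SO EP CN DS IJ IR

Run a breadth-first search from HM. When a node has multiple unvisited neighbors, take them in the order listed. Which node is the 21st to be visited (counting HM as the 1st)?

IJ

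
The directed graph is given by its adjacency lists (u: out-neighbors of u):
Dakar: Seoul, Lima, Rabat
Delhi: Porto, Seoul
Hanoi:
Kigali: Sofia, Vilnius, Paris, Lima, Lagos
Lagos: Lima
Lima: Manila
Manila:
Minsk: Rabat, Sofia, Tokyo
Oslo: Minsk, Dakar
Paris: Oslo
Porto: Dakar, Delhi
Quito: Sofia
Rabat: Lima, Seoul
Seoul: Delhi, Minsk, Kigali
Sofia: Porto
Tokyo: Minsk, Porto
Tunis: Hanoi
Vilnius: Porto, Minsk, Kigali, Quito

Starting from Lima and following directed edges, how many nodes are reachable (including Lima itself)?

2

BFS from Lima visits: Lima, Manila
Reachable nodes: 2 of 18 total.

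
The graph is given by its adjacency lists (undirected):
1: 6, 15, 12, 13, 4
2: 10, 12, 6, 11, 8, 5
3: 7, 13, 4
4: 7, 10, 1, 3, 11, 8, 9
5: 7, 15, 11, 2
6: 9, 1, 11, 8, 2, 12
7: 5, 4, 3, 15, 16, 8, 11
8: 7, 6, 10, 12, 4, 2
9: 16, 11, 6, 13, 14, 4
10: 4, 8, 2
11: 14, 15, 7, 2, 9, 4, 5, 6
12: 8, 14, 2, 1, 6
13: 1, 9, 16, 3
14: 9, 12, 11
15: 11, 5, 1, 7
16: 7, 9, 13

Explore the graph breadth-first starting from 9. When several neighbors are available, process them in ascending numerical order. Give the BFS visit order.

9 -> 4 -> 6 -> 11 -> 13 -> 14 -> 16 -> 1 -> 3 -> 7 -> 8 -> 10 -> 2 -> 12 -> 5 -> 15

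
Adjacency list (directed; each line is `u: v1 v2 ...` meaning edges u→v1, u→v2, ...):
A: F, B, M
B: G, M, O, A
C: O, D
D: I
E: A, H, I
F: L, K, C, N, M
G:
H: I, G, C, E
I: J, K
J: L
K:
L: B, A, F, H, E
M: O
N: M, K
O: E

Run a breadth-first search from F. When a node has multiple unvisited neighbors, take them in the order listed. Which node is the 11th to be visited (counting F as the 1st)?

Visit F; enqueue L, K, C, N, M → queue [L, K, C, N, M]
Visit L; enqueue B, A, H, E → queue [K, C, N, M, B, A, H, E]
Visit K → queue [C, N, M, B, A, H, E]
Visit C; enqueue O, D → queue [N, M, B, A, H, E, O, D]
Visit N → queue [M, B, A, H, E, O, D]
Visit M → queue [B, A, H, E, O, D]
Visit B; enqueue G → queue [A, H, E, O, D, G]
Visit A → queue [H, E, O, D, G]
Visit H; enqueue I → queue [E, O, D, G, I]
Visit E → queue [O, D, G, I]
Visit O → queue [D, G, I]
Visit D → queue [G, I]
Visit G → queue [I]
Visit I; enqueue J → queue [J]
Visit J → queue []

Visit order: F, L, K, C, N, M, B, A, H, E, O, D, G, I, J

O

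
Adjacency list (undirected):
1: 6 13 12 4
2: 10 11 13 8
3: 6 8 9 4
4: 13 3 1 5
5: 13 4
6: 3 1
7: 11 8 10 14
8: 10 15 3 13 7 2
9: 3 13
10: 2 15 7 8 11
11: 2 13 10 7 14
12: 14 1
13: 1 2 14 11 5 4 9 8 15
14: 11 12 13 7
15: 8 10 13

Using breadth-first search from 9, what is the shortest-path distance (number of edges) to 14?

Level 0: 9
Level 1: 3, 13
Level 2: 1, 2, 4, 5, 6, 8, 11, 14, 15
Level 3: 7, 10, 12
14 first appears at level 2.

2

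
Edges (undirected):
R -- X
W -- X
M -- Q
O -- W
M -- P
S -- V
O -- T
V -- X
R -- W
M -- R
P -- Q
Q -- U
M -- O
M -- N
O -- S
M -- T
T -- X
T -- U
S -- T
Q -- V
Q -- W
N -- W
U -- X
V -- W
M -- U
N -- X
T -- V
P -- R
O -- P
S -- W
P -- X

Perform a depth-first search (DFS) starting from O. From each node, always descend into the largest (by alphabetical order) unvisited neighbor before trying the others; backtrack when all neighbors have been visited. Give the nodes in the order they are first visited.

Visit O
O → W
W → X
X → V
V → T
T → U
U → Q
Q → P
P → R
R → M
M → N
T → S

O → W → X → V → T → U → Q → P → R → M → N → S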